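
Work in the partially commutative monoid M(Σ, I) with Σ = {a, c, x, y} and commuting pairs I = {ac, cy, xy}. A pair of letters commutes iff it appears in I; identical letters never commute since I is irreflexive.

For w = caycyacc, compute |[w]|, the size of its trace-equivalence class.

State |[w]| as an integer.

70

piece 0:c — minimal
piece 1:a — minimal
piece 2:y rests on {1:a}
piece 3:c rests on {0:c}
piece 4:y rests on {2:y}
piece 5:a rests on {4:y}
piece 6:c rests on {3:c}
piece 7:c rests on {6:c}
minimal pieces: {0:c, 1:a}
ways to finish when only these pieces remain (= sum over removing one remaining piece with nothing left below it):
  1 left: {5}→1  {7}→1
  2 left: {4,5}→1  {5,7}→2  {6,7}→1
  3 left: {2,4,5}→1  {3,6,7}→1  {4,5,7}→3  {5,6,7}→3
  4 left: {0,3,6,7}→1  {1,2,4,5}→1  {2,4,5,7}→4  {3,5,6,7}→4  {4,5,6,7}→6
  5 left: {0,3,5,6,7}→5  {1,2,4,5,7}→5  {2,4,5,6,7}→10  {3,4,5,6,7}→10
  6 left: {0,3,4,5,6,7}→15  {1,2,4,5,6,7}→15  {2,3,4,5,6,7}→20
  placing 0:c first → 35 extensions
  placing 1:a first → 35 extensions
total linear extensions = 70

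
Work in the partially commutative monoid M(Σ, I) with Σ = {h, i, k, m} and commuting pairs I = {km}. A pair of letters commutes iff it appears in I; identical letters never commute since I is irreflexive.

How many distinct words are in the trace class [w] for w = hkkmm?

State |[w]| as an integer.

6

piece 0:h — minimal
piece 1:k rests on {0:h}
piece 2:k rests on {1:k}
piece 3:m rests on {0:h}
piece 4:m rests on {3:m}
minimal pieces: {0:h}
ways to finish when only these pieces remain (= sum over removing one remaining piece with nothing left below it):
  1 left: {2}→1  {4}→1
  2 left: {1,2}→1  {2,4}→2  {3,4}→1
  3 left: {1,2,4}→3  {2,3,4}→3
  placing 0:h first → 6 extensions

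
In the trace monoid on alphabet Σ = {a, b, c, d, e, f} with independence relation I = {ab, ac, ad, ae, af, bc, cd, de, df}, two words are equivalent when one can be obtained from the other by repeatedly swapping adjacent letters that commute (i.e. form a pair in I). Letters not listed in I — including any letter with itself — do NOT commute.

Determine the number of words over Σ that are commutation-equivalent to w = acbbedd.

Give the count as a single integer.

84

#0=a has no predecessor
#1=c has no predecessor
#2=b has no predecessor
#3=b depends on [2:b]
#4=e depends on [1:c, 3:b]
#5=d depends on [3:b]
#6=d depends on [5:d]
sources: [0:a, 1:c, 2:b]
N(rest) = Σ N(rest − s) over sources s of rest; N(one piece) = 1:
  size 1 → [0]=1  [4]=1  [6]=1
  size 2 → [0,4]=2  [0,6]=2  [1,4]=1  [4,6]=2  [5,6]=1
  size 3 → [0,1,4]=3  [0,4,6]=6  [0,5,6]=3  [1,4,6]=3  [4,5,6]=3
  size 4 → [0,1,4,6]=12  [0,4,5,6]=12  [1,4,5,6]=6  [3,4,5,6]=3
  size 5 → [0,1,4,5,6]=30  [0,3,4,5,6]=15  [1,3,4,5,6]=9  [2,3,4,5,6]=3
  first=0(a) contributes 12
  first=1(c) contributes 18
  first=2(b) contributes 54
|[w]| = 84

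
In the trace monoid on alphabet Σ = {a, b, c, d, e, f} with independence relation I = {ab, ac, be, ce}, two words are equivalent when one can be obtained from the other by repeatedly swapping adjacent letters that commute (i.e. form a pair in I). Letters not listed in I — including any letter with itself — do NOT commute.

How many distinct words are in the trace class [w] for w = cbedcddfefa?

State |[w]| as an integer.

3

0(c) covers ∅
1(b) covers 0:c
2(e) covers ∅
3(d) covers 1:b, 2:e
4(c) covers 3:d
5(d) covers 4:c
6(d) covers 5:d
7(f) covers 6:d
8(e) covers 7:f
9(f) covers 8:e
10(a) covers 9:f
floor of heap: 0:c, 2:e
completions by unplaced set U, small U first (add the entries for U minus each lowest piece of U):
  |U|=1: {10}:1
  |U|=2: {9,10}:1
  |U|=3: {8,9,10}:1
  |U|=4: {7,8,9,10}:1
  |U|=5: {6,7,8,9,10}:1
  |U|=6: {5,6,7,8,9,10}:1
  |U|=7: {4,5,6,7,8,9,10}:1
  |U|=8: {3,4,5,6,7,8,9,10}:1
  |U|=9: {1,3,4,5,6,7,8,9,10}:1  {2,3,4,5,6,7,8,9,10}:1
  start at 0(c): 2
  start at 2(e): 1
sum over floor = 3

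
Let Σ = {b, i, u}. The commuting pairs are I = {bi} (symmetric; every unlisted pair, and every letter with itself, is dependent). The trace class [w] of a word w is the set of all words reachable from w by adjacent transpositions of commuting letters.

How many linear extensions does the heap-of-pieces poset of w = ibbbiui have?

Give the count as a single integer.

#0=i has no predecessor
#1=b has no predecessor
#2=b depends on [1:b]
#3=b depends on [2:b]
#4=i depends on [0:i]
#5=u depends on [3:b, 4:i]
#6=i depends on [5:u]
sources: [0:i, 1:b]
N(rest) = Σ N(rest − s) over sources s of rest; N(one piece) = 1:
  size 1 → [6]=1
  size 2 → [5,6]=1
  size 3 → [3,5,6]=1  [4,5,6]=1
  size 4 → [0,4,5,6]=1  [2,3,5,6]=1  [3,4,5,6]=2
  size 5 → [0,3,4,5,6]=3  [1,2,3,5,6]=1  [2,3,4,5,6]=3
  first=0(i) contributes 4
  first=1(b) contributes 6
|[w]| = 10

10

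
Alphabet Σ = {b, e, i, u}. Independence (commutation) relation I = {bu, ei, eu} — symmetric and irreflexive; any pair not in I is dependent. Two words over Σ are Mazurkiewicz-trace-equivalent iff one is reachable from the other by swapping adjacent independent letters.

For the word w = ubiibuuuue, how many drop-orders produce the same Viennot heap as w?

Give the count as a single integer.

30

drop 0:u onto floor
drop 1:b onto floor
drop 2:i onto {0:u, 1:b}
drop 3:i onto {2:i}
drop 4:b onto {3:i}
drop 5:u onto {3:i}
drop 6:u onto {5:u}
drop 7:u onto {6:u}
drop 8:u onto {7:u}
drop 9:e onto {4:b}
ground layer = {0:u, 1:b}
drop-orders for the pieces not yet dropped (sum over which currently-grounded one goes next):
  1 to go: {8} 1  {9} 1
  2 to go: {4,9} 1  {7,8} 1  {8,9} 2
  3 to go: {4,8,9} 3  {6,7,8} 1  {7,8,9} 3
  4 to go: {4,7,8,9} 6  {5,6,7,8} 1  {6,7,8,9} 4
  5 to go: {4,6,7,8,9} 10  {5,6,7,8,9} 5
  6 to go: {4,5,6,7,8,9} 15
  7 to go: {3,4,5,6,7,8,9} 15
  8 to go: {2,3,4,5,6,7,8,9} 15
  if 0:u drops first: 15 orders
  if 1:b drops first: 15 orders
heap linearizations: 30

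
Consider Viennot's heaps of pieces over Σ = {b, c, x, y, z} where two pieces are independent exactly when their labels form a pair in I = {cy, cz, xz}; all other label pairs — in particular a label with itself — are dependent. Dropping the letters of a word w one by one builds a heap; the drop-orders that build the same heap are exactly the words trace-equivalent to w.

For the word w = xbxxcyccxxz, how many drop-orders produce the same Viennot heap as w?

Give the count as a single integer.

piece 0:x — minimal
piece 1:b rests on {0:x}
piece 2:x rests on {1:b}
piece 3:x rests on {2:x}
piece 4:c rests on {3:x}
piece 5:y rests on {3:x}
piece 6:c rests on {4:c}
piece 7:c rests on {6:c}
piece 8:x rests on {5:y, 7:c}
piece 9:x rests on {8:x}
piece 10:z rests on {5:y}
minimal pieces: {0:x}
ways to finish when only these pieces remain (= sum over removing one remaining piece with nothing left below it):
  1 left: {9}→1  {10}→1
  2 left: {8,9}→1  {9,10}→2
  3 left: {7,8,9}→1  {8,9,10}→3
  4 left: {5,8,9,10}→3  {6,7,8,9}→1  {7,8,9,10}→4
  5 left: {4,6,7,8,9}→1  {5,7,8,9,10}→7  {6,7,8,9,10}→5
  6 left: {4,6,7,8,9,10}→6  {5,6,7,8,9,10}→12
  7 left: {4,5,6,7,8,9,10}→18
  8 left: {3,4,5,6,7,8,9,10}→18
  9 left: {2,3,4,5,6,7,8,9,10}→18
  placing 0:x first → 18 extensions

18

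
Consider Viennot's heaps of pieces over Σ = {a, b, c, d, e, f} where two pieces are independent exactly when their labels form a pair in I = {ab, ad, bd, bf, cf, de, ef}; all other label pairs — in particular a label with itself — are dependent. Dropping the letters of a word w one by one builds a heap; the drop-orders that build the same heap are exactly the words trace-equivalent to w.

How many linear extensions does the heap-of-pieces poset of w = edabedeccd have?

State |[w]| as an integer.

0(e) covers ∅
1(d) covers ∅
2(a) covers 0:e
3(b) covers 0:e
4(e) covers 2:a, 3:b
5(d) covers 1:d
6(e) covers 4:e
7(c) covers 5:d, 6:e
8(c) covers 7:c
9(d) covers 8:c
floor of heap: 0:e, 1:d
completions by unplaced set U, small U first (add the entries for U minus each lowest piece of U):
  |U|=1: {9}:1
  |U|=2: {8,9}:1
  |U|=3: {7,8,9}:1
  |U|=4: {5,7,8,9}:1  {6,7,8,9}:1
  |U|=5: {1,5,7,8,9}:1  {4,6,7,8,9}:1  {5,6,7,8,9}:2
  |U|=6: {1,5,6,7,8,9}:3  {2,4,6,7,8,9}:1  {3,4,6,7,8,9}:1  {4,5,6,7,8,9}:3
  |U|=7: {1,4,5,6,7,8,9}:6  {2,3,4,6,7,8,9}:2  {2,4,5,6,7,8,9}:4  {3,4,5,6,7,8,9}:4
  |U|=8: {0,2,3,4,6,7,8,9}:2  {1,2,4,5,6,7,8,9}:10  {1,3,4,5,6,7,8,9}:10  {2,3,4,5,6,7,8,9}:10
  start at 0(e): 30
  start at 1(d): 12
sum over floor = 42

42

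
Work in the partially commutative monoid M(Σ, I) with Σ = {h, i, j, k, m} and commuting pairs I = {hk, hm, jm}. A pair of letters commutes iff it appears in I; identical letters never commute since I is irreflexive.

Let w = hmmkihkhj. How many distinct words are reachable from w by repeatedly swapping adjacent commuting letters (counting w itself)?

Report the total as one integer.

12

0(h) covers ∅
1(m) covers ∅
2(m) covers 1:m
3(k) covers 2:m
4(i) covers 0:h, 3:k
5(h) covers 4:i
6(k) covers 4:i
7(h) covers 5:h
8(j) covers 6:k, 7:h
floor of heap: 0:h, 1:m
completions by unplaced set U, small U first (add the entries for U minus each lowest piece of U):
  |U|=1: {8}:1
  |U|=2: {6,8}:1  {7,8}:1
  |U|=3: {5,7,8}:1  {6,7,8}:2
  |U|=4: {5,6,7,8}:3
  |U|=5: {4,5,6,7,8}:3
  |U|=6: {0,4,5,6,7,8}:3  {3,4,5,6,7,8}:3
  |U|=7: {0,3,4,5,6,7,8}:6  {2,3,4,5,6,7,8}:3
  start at 0(h): 3
  start at 1(m): 9
sum over floor = 12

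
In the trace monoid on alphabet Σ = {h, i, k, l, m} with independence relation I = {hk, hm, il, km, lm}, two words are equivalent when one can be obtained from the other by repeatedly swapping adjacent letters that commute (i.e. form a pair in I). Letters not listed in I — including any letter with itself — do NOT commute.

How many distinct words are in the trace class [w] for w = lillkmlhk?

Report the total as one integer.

piece 0:l — minimal
piece 1:i — minimal
piece 2:l rests on {0:l}
piece 3:l rests on {2:l}
piece 4:k rests on {1:i, 3:l}
piece 5:m rests on {1:i}
piece 6:l rests on {4:k}
piece 7:h rests on {6:l}
piece 8:k rests on {6:l}
minimal pieces: {0:l, 1:i}
ways to finish when only these pieces remain (= sum over removing one remaining piece with nothing left below it):
  1 left: {5}→1  {7}→1  {8}→1
  2 left: {5,7}→2  {5,8}→2  {7,8}→2
  3 left: {5,7,8}→6  {6,7,8}→2
  4 left: {4,6,7,8}→2  {5,6,7,8}→8
  5 left: {3,4,6,7,8}→2  {4,5,6,7,8}→10
  6 left: {1,4,5,6,7,8}→10  {2,3,4,6,7,8}→2  {3,4,5,6,7,8}→12
  7 left: {0,2,3,4,6,7,8}→2  {1,3,4,5,6,7,8}→22  {2,3,4,5,6,7,8}→14
  placing 0:l first → 36 extensions
  placing 1:i first → 16 extensions
total linear extensions = 52

52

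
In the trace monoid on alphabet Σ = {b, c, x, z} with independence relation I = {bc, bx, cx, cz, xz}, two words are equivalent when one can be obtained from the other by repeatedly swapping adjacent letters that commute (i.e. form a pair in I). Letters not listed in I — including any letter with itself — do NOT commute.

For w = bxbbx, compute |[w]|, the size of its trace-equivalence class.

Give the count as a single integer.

piece 0:b — minimal
piece 1:x — minimal
piece 2:b rests on {0:b}
piece 3:b rests on {2:b}
piece 4:x rests on {1:x}
minimal pieces: {0:b, 1:x}
ways to finish when only these pieces remain (= sum over removing one remaining piece with nothing left below it):
  1 left: {3}→1  {4}→1
  2 left: {1,4}→1  {2,3}→1  {3,4}→2
  3 left: {0,2,3}→1  {1,3,4}→3  {2,3,4}→3
  placing 0:b first → 6 extensions
  placing 1:x first → 4 extensions
total linear extensions = 10

10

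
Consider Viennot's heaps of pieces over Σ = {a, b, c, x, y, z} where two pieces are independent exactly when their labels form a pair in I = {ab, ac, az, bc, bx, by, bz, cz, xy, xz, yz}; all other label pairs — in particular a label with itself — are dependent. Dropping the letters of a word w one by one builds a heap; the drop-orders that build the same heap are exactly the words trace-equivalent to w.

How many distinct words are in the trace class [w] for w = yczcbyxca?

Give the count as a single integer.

288

piece 0:y — minimal
piece 1:c rests on {0:y}
piece 2:z — minimal
piece 3:c rests on {1:c}
piece 4:b — minimal
piece 5:y rests on {3:c}
piece 6:x rests on {3:c}
piece 7:c rests on {5:y, 6:x}
piece 8:a rests on {5:y, 6:x}
minimal pieces: {0:y, 2:z, 4:b}
ways to finish when only these pieces remain (= sum over removing one remaining piece with nothing left below it):
  1 left: {2}→1  {4}→1  {7}→1  {8}→1
  2 left: {2,4}→2  {2,7}→2  {2,8}→2  {4,7}→2  {4,8}→2  {7,8}→2
  3 left: {2,4,7}→6  {2,4,8}→6  {2,7,8}→6  {4,7,8}→6  {5,7,8}→2  {6,7,8}→2
  4 left: {2,4,7,8}→24  {2,5,7,8}→8  {2,6,7,8}→8  {4,5,7,8}→8  {4,6,7,8}→8  {5,6,7,8}→4
  5 left: {2,4,5,7,8}→40  {2,4,6,7,8}→40  {2,5,6,7,8}→20  {3,5,6,7,8}→4  {4,5,6,7,8}→20
  6 left: {1,3,5,6,7,8}→4  {2,3,5,6,7,8}→24  {2,4,5,6,7,8}→120  {3,4,5,6,7,8}→24
  7 left: {0,1,3,5,6,7,8}→4  {1,2,3,5,6,7,8}→28  {1,3,4,5,6,7,8}→28  {2,3,4,5,6,7,8}→168
  placing 0:y first → 224 extensions
  placing 2:z first → 32 extensions
  placing 4:b first → 32 extensions
total linear extensions = 288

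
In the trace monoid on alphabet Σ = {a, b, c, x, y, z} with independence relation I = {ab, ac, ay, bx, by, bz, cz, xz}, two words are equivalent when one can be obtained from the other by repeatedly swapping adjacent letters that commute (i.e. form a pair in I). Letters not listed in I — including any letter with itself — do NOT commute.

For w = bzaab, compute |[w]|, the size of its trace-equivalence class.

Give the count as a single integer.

drop 0:b onto floor
drop 1:z onto floor
drop 2:a onto {1:z}
drop 3:a onto {2:a}
drop 4:b onto {0:b}
ground layer = {0:b, 1:z}
drop-orders for the pieces not yet dropped (sum over which currently-grounded one goes next):
  1 to go: {3} 1  {4} 1
  2 to go: {0,4} 1  {2,3} 1  {3,4} 2
  3 to go: {0,3,4} 3  {1,2,3} 1  {2,3,4} 3
  if 0:b drops first: 4 orders
  if 1:z drops first: 6 orders
heap linearizations: 10

10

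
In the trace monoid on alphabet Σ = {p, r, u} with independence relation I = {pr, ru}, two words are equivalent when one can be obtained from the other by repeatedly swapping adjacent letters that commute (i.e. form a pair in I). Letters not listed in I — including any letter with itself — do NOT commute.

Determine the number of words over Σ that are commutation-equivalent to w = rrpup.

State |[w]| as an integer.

#0=r has no predecessor
#1=r depends on [0:r]
#2=p has no predecessor
#3=u depends on [2:p]
#4=p depends on [3:u]
sources: [0:r, 2:p]
N(rest) = Σ N(rest − s) over sources s of rest; N(one piece) = 1:
  size 1 → [1]=1  [4]=1
  size 2 → [0,1]=1  [1,4]=2  [3,4]=1
  size 3 → [0,1,4]=3  [1,3,4]=3  [2,3,4]=1
  first=0(r) contributes 4
  first=2(p) contributes 6
|[w]| = 10

10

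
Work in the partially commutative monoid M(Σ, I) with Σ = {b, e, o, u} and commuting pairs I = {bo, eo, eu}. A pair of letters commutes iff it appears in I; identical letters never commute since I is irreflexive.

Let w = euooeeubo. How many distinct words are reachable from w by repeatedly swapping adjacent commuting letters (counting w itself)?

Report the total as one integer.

#0=e has no predecessor
#1=u has no predecessor
#2=o depends on [1:u]
#3=o depends on [2:o]
#4=e depends on [0:e]
#5=e depends on [4:e]
#6=u depends on [3:o]
#7=b depends on [5:e, 6:u]
#8=o depends on [6:u]
sources: [0:e, 1:u]
N(rest) = Σ N(rest − s) over sources s of rest; N(one piece) = 1:
  size 1 → [7]=1  [8]=1
  size 2 → [5,7]=1  [7,8]=2
  size 3 → [4,5,7]=1  [5,7,8]=3  [6,7,8]=2
  size 4 → [0,4,5,7]=1  [3,6,7,8]=2  [4,5,7,8]=4  [5,6,7,8]=5
  size 5 → [0,4,5,7,8]=5  [2,3,6,7,8]=2  [3,5,6,7,8]=7  [4,5,6,7,8]=9
  size 6 → [0,4,5,6,7,8]=14  [1,2,3,6,7,8]=2  [2,3,5,6,7,8]=9  [3,4,5,6,7,8]=16
  size 7 → [0,3,4,5,6,7,8]=30  [1,2,3,5,6,7,8]=11  [2,3,4,5,6,7,8]=25
  first=0(e) contributes 36
  first=1(u) contributes 55
|[w]| = 91

91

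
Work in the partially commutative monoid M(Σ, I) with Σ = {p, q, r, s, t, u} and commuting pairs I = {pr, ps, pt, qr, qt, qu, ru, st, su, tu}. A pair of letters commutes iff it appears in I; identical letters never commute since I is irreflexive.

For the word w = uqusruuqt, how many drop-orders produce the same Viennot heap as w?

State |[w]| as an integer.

378

0(u) covers ∅
1(q) covers ∅
2(u) covers 0:u
3(s) covers 1:q
4(r) covers 3:s
5(u) covers 2:u
6(u) covers 5:u
7(q) covers 3:s
8(t) covers 4:r
floor of heap: 0:u, 1:q
completions by unplaced set U, small U first (add the entries for U minus each lowest piece of U):
  |U|=1: {6}:1  {7}:1  {8}:1
  |U|=2: {4,8}:1  {5,6}:1  {6,7}:2  {6,8}:2  {7,8}:2
  |U|=3: {2,5,6}:1  {4,6,8}:3  {4,7,8}:3  {5,6,7}:3  {5,6,8}:3  {6,7,8}:6
  |U|=4: {0,2,5,6}:1  {2,5,6,7}:4  {2,5,6,8}:4  {3,4,7,8}:3  {4,5,6,8}:6  {4,6,7,8}:12  {5,6,7,8}:12
  |U|=5: {0,2,5,6,7}:5  {0,2,5,6,8}:5  {1,3,4,7,8}:3  {2,4,5,6,8}:10  {2,5,6,7,8}:20  {3,4,6,7,8}:15  {4,5,6,7,8}:30
  |U|=6: {0,2,4,5,6,8}:15  {0,2,5,6,7,8}:30  {1,3,4,6,7,8}:18  {2,4,5,6,7,8}:60  {3,4,5,6,7,8}:45
  |U|=7: {0,2,4,5,6,7,8}:105  {1,3,4,5,6,7,8}:63  {2,3,4,5,6,7,8}:105
  start at 0(u): 168
  start at 1(q): 210
sum over floor = 378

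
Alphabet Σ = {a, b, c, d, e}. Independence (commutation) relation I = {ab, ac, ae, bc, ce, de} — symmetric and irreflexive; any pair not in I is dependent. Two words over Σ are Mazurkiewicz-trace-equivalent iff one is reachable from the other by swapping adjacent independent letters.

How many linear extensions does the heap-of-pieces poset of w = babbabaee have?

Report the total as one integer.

piece 0:b — minimal
piece 1:a — minimal
piece 2:b rests on {0:b}
piece 3:b rests on {2:b}
piece 4:a rests on {1:a}
piece 5:b rests on {3:b}
piece 6:a rests on {4:a}
piece 7:e rests on {5:b}
piece 8:e rests on {7:e}
minimal pieces: {0:b, 1:a}
ways to finish when only these pieces remain (= sum over removing one remaining piece with nothing left below it):
  1 left: {6}→1  {8}→1
  2 left: {4,6}→1  {6,8}→2  {7,8}→1
  3 left: {1,4,6}→1  {4,6,8}→3  {5,7,8}→1  {6,7,8}→3
  4 left: {1,4,6,8}→4  {3,5,7,8}→1  {4,6,7,8}→6  {5,6,7,8}→4
  5 left: {1,4,6,7,8}→10  {2,3,5,7,8}→1  {3,5,6,7,8}→5  {4,5,6,7,8}→10
  6 left: {0,2,3,5,7,8}→1  {1,4,5,6,7,8}→20  {2,3,5,6,7,8}→6  {3,4,5,6,7,8}→15
  7 left: {0,2,3,5,6,7,8}→7  {1,3,4,5,6,7,8}→35  {2,3,4,5,6,7,8}→21
  placing 0:b first → 56 extensions
  placing 1:a first → 28 extensions
total linear extensions = 84

84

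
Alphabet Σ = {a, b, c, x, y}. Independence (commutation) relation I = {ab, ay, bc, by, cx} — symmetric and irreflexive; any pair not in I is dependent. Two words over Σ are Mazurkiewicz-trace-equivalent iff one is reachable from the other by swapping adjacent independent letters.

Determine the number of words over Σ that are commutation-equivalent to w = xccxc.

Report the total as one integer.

drop 0:x onto floor
drop 1:c onto floor
drop 2:c onto {1:c}
drop 3:x onto {0:x}
drop 4:c onto {2:c}
ground layer = {0:x, 1:c}
drop-orders for the pieces not yet dropped (sum over which currently-grounded one goes next):
  1 to go: {3} 1  {4} 1
  2 to go: {0,3} 1  {2,4} 1  {3,4} 2
  3 to go: {0,3,4} 3  {1,2,4} 1  {2,3,4} 3
  if 0:x drops first: 4 orders
  if 1:c drops first: 6 orders
heap linearizations: 10

10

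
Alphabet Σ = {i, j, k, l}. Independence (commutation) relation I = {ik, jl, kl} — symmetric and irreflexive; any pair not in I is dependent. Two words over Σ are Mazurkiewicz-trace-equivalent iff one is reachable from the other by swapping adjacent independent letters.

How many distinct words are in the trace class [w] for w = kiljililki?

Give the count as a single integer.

32

0(k) covers ∅
1(i) covers ∅
2(l) covers 1:i
3(j) covers 0:k, 1:i
4(i) covers 2:l, 3:j
5(l) covers 4:i
6(i) covers 5:l
7(l) covers 6:i
8(k) covers 3:j
9(i) covers 7:l
floor of heap: 0:k, 1:i
completions by unplaced set U, small U first (add the entries for U minus each lowest piece of U):
  |U|=1: {8}:1  {9}:1
  |U|=2: {7,9}:1  {8,9}:2
  |U|=3: {6,7,9}:1  {7,8,9}:3
  |U|=4: {5,6,7,9}:1  {6,7,8,9}:4
  |U|=5: {4,5,6,7,9}:1  {5,6,7,8,9}:5
  |U|=6: {2,4,5,6,7,9}:1  {4,5,6,7,8,9}:6
  |U|=7: {2,4,5,6,7,8,9}:7  {3,4,5,6,7,8,9}:6
  |U|=8: {0,3,4,5,6,7,8,9}:6  {2,3,4,5,6,7,8,9}:13
  start at 0(k): 13
  start at 1(i): 19
sum over floor = 32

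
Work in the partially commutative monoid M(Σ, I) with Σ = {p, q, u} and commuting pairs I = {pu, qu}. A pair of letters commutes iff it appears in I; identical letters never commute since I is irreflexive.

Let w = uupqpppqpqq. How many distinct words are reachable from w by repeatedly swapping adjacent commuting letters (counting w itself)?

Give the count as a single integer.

55

piece 0:u — minimal
piece 1:u rests on {0:u}
piece 2:p — minimal
piece 3:q rests on {2:p}
piece 4:p rests on {3:q}
piece 5:p rests on {4:p}
piece 6:p rests on {5:p}
piece 7:q rests on {6:p}
piece 8:p rests on {7:q}
piece 9:q rests on {8:p}
piece 10:q rests on {9:q}
minimal pieces: {0:u, 2:p}
ways to finish when only these pieces remain (= sum over removing one remaining piece with nothing left below it):
  1 left: {1}→1  {10}→1
  2 left: {0,1}→1  {1,10}→2  {9,10}→1
  3 left: {0,1,10}→3  {1,9,10}→3  {8,9,10}→1
  4 left: {0,1,9,10}→6  {1,8,9,10}→4  {7,8,9,10}→1
  5 left: {0,1,8,9,10}→10  {1,7,8,9,10}→5  {6,7,8,9,10}→1
  6 left: {0,1,7,8,9,10}→15  {1,6,7,8,9,10}→6  {5,6,7,8,9,10}→1
  7 left: {0,1,6,7,8,9,10}→21  {1,5,6,7,8,9,10}→7  {4,5,6,7,8,9,10}→1
  8 left: {0,1,5,6,7,8,9,10}→28  {1,4,5,6,7,8,9,10}→8  {3,4,5,6,7,8,9,10}→1
  9 left: {0,1,4,5,6,7,8,9,10}→36  {1,3,4,5,6,7,8,9,10}→9  {2,3,4,5,6,7,8,9,10}→1
  placing 0:u first → 10 extensions
  placing 2:p first → 45 extensions
total linear extensions = 55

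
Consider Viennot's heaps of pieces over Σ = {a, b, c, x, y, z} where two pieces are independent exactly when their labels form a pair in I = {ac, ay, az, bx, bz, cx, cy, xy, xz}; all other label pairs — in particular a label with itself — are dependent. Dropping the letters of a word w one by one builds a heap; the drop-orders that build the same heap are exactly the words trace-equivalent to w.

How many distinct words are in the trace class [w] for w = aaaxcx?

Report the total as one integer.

0(a) covers ∅
1(a) covers 0:a
2(a) covers 1:a
3(x) covers 2:a
4(c) covers ∅
5(x) covers 3:x
floor of heap: 0:a, 4:c
completions by unplaced set U, small U first (add the entries for U minus each lowest piece of U):
  |U|=1: {4}:1  {5}:1
  |U|=2: {3,5}:1  {4,5}:2
  |U|=3: {2,3,5}:1  {3,4,5}:3
  |U|=4: {1,2,3,5}:1  {2,3,4,5}:4
  start at 0(a): 5
  start at 4(c): 1
sum over floor = 6

6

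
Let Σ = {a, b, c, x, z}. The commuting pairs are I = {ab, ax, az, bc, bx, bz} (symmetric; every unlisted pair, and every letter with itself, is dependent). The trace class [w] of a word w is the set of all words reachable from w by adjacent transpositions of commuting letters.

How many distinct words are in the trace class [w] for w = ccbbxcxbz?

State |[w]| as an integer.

piece 0:c — minimal
piece 1:c rests on {0:c}
piece 2:b — minimal
piece 3:b rests on {2:b}
piece 4:x rests on {1:c}
piece 5:c rests on {4:x}
piece 6:x rests on {5:c}
piece 7:b rests on {3:b}
piece 8:z rests on {6:x}
minimal pieces: {0:c, 2:b}
ways to finish when only these pieces remain (= sum over removing one remaining piece with nothing left below it):
  1 left: {7}→1  {8}→1
  2 left: {3,7}→1  {6,8}→1  {7,8}→2
  3 left: {2,3,7}→1  {3,7,8}→3  {5,6,8}→1  {6,7,8}→3
  4 left: {2,3,7,8}→4  {3,6,7,8}→6  {4,5,6,8}→1  {5,6,7,8}→4
  5 left: {1,4,5,6,8}→1  {2,3,6,7,8}→10  {3,5,6,7,8}→10  {4,5,6,7,8}→5
  6 left: {0,1,4,5,6,8}→1  {1,4,5,6,7,8}→6  {2,3,5,6,7,8}→20  {3,4,5,6,7,8}→15
  7 left: {0,1,4,5,6,7,8}→7  {1,3,4,5,6,7,8}→21  {2,3,4,5,6,7,8}→35
  placing 0:c first → 56 extensions
  placing 2:b first → 28 extensions
total linear extensions = 84

84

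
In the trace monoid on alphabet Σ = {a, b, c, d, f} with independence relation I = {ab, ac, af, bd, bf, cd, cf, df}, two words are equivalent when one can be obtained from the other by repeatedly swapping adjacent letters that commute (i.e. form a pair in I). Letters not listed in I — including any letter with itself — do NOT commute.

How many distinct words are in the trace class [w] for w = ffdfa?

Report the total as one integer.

10

drop 0:f onto floor
drop 1:f onto {0:f}
drop 2:d onto floor
drop 3:f onto {1:f}
drop 4:a onto {2:d}
ground layer = {0:f, 2:d}
drop-orders for the pieces not yet dropped (sum over which currently-grounded one goes next):
  1 to go: {3} 1  {4} 1
  2 to go: {1,3} 1  {2,4} 1  {3,4} 2
  3 to go: {0,1,3} 1  {1,3,4} 3  {2,3,4} 3
  if 0:f drops first: 6 orders
  if 2:d drops first: 4 orders
heap linearizations: 10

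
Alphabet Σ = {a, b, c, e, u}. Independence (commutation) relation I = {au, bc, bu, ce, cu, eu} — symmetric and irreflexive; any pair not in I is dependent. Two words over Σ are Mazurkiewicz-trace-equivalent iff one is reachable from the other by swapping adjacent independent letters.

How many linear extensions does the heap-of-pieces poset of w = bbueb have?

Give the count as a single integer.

#0=b has no predecessor
#1=b depends on [0:b]
#2=u has no predecessor
#3=e depends on [1:b]
#4=b depends on [3:e]
sources: [0:b, 2:u]
N(rest) = Σ N(rest − s) over sources s of rest; N(one piece) = 1:
  size 1 → [2]=1  [4]=1
  size 2 → [2,4]=2  [3,4]=1
  size 3 → [1,3,4]=1  [2,3,4]=3
  first=0(b) contributes 4
  first=2(u) contributes 1
|[w]| = 5

5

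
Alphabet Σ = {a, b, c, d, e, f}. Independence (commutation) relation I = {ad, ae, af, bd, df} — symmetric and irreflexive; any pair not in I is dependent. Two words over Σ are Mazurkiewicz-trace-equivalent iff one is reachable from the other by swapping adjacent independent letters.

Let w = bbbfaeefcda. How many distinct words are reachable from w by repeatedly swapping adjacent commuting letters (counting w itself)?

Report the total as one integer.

piece 0:b — minimal
piece 1:b rests on {0:b}
piece 2:b rests on {1:b}
piece 3:f rests on {2:b}
piece 4:a rests on {2:b}
piece 5:e rests on {3:f}
piece 6:e rests on {5:e}
piece 7:f rests on {6:e}
piece 8:c rests on {4:a, 7:f}
piece 9:d rests on {8:c}
piece 10:a rests on {8:c}
minimal pieces: {0:b}
ways to finish when only these pieces remain (= sum over removing one remaining piece with nothing left below it):
  1 left: {9}→1  {10}→1
  2 left: {9,10}→2
  3 left: {8,9,10}→2
  4 left: {4,8,9,10}→2  {7,8,9,10}→2
  5 left: {4,7,8,9,10}→4  {6,7,8,9,10}→2
  6 left: {4,6,7,8,9,10}→6  {5,6,7,8,9,10}→2
  7 left: {3,5,6,7,8,9,10}→2  {4,5,6,7,8,9,10}→8
  8 left: {3,4,5,6,7,8,9,10}→10
  9 left: {2,3,4,5,6,7,8,9,10}→10
  placing 0:b first → 10 extensions

10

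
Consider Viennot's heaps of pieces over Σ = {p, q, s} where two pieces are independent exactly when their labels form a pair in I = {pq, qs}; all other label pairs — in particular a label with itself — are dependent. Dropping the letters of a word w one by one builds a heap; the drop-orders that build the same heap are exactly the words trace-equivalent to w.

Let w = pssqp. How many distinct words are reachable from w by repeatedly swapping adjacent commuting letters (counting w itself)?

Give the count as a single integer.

5

0(p) covers ∅
1(s) covers 0:p
2(s) covers 1:s
3(q) covers ∅
4(p) covers 2:s
floor of heap: 0:p, 3:q
completions by unplaced set U, small U first (add the entries for U minus each lowest piece of U):
  |U|=1: {3}:1  {4}:1
  |U|=2: {2,4}:1  {3,4}:2
  |U|=3: {1,2,4}:1  {2,3,4}:3
  start at 0(p): 4
  start at 3(q): 1
sum over floor = 5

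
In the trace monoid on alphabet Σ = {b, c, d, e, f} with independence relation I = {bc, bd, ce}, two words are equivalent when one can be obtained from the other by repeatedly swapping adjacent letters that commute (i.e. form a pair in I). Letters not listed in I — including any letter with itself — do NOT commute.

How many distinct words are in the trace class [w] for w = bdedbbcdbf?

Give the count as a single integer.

40

drop 0:b onto floor
drop 1:d onto floor
drop 2:e onto {0:b, 1:d}
drop 3:d onto {2:e}
drop 4:b onto {2:e}
drop 5:b onto {4:b}
drop 6:c onto {3:d}
drop 7:d onto {6:c}
drop 8:b onto {5:b}
drop 9:f onto {7:d, 8:b}
ground layer = {0:b, 1:d}
drop-orders for the pieces not yet dropped (sum over which currently-grounded one goes next):
  1 to go: {9} 1
  2 to go: {7,9} 1  {8,9} 1
  3 to go: {5,8,9} 1  {6,7,9} 1  {7,8,9} 2
  4 to go: {3,6,7,9} 1  {4,5,8,9} 1  {5,7,8,9} 3  {6,7,8,9} 3
  5 to go: {3,6,7,8,9} 4  {4,5,7,8,9} 4  {5,6,7,8,9} 6
  6 to go: {3,5,6,7,8,9} 10  {4,5,6,7,8,9} 10
  7 to go: {3,4,5,6,7,8,9} 20
  8 to go: {2,3,4,5,6,7,8,9} 20
  if 0:b drops first: 20 orders
  if 1:d drops first: 20 orders
heap linearizations: 40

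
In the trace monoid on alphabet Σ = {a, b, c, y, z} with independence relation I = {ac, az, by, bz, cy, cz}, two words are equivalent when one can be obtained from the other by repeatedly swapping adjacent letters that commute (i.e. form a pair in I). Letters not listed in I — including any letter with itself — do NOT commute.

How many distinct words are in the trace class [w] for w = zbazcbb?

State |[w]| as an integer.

piece 0:z — minimal
piece 1:b — minimal
piece 2:a rests on {1:b}
piece 3:z rests on {0:z}
piece 4:c rests on {1:b}
piece 5:b rests on {2:a, 4:c}
piece 6:b rests on {5:b}
minimal pieces: {0:z, 1:b}
ways to finish when only these pieces remain (= sum over removing one remaining piece with nothing left below it):
  1 left: {3}→1  {6}→1
  2 left: {0,3}→1  {3,6}→2  {5,6}→1
  3 left: {0,3,6}→3  {2,5,6}→1  {3,5,6}→3  {4,5,6}→1
  4 left: {0,3,5,6}→6  {2,3,5,6}→4  {2,4,5,6}→2  {3,4,5,6}→4
  5 left: {0,2,3,5,6}→10  {0,3,4,5,6}→10  {1,2,4,5,6}→2  {2,3,4,5,6}→10
  placing 0:z first → 12 extensions
  placing 1:b first → 30 extensions
total linear extensions = 42

42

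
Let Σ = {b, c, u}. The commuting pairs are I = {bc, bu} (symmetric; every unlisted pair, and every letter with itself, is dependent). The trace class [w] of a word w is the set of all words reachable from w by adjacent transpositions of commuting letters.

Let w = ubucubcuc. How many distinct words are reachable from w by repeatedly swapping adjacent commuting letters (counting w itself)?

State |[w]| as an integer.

36

piece 0:u — minimal
piece 1:b — minimal
piece 2:u rests on {0:u}
piece 3:c rests on {2:u}
piece 4:u rests on {3:c}
piece 5:b rests on {1:b}
piece 6:c rests on {4:u}
piece 7:u rests on {6:c}
piece 8:c rests on {7:u}
minimal pieces: {0:u, 1:b}
ways to finish when only these pieces remain (= sum over removing one remaining piece with nothing left below it):
  1 left: {5}→1  {8}→1
  2 left: {1,5}→1  {5,8}→2  {7,8}→1
  3 left: {1,5,8}→3  {5,7,8}→3  {6,7,8}→1
  4 left: {1,5,7,8}→6  {4,6,7,8}→1  {5,6,7,8}→4
  5 left: {1,5,6,7,8}→10  {3,4,6,7,8}→1  {4,5,6,7,8}→5
  6 left: {1,4,5,6,7,8}→15  {2,3,4,6,7,8}→1  {3,4,5,6,7,8}→6
  7 left: {0,2,3,4,6,7,8}→1  {1,3,4,5,6,7,8}→21  {2,3,4,5,6,7,8}→7
  placing 0:u first → 28 extensions
  placing 1:b first → 8 extensions
total linear extensions = 36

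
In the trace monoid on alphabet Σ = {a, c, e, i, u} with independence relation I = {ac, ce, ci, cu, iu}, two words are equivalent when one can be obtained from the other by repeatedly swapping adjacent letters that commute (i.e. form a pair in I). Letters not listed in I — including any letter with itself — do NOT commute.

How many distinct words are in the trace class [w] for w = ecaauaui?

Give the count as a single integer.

16

#0=e has no predecessor
#1=c has no predecessor
#2=a depends on [0:e]
#3=a depends on [2:a]
#4=u depends on [3:a]
#5=a depends on [4:u]
#6=u depends on [5:a]
#7=i depends on [5:a]
sources: [0:e, 1:c]
N(rest) = Σ N(rest − s) over sources s of rest; N(one piece) = 1:
  size 1 → [1]=1  [6]=1  [7]=1
  size 2 → [1,6]=2  [1,7]=2  [6,7]=2
  size 3 → [1,6,7]=6  [5,6,7]=2
  size 4 → [1,5,6,7]=8  [4,5,6,7]=2
  size 5 → [1,4,5,6,7]=10  [3,4,5,6,7]=2
  size 6 → [1,3,4,5,6,7]=12  [2,3,4,5,6,7]=2
  first=0(e) contributes 14
  first=1(c) contributes 2
|[w]| = 16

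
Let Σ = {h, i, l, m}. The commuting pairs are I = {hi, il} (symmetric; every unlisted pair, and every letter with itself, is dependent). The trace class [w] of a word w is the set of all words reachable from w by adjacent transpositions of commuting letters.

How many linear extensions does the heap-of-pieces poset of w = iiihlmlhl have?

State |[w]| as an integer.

10

0(i) covers ∅
1(i) covers 0:i
2(i) covers 1:i
3(h) covers ∅
4(l) covers 3:h
5(m) covers 2:i, 4:l
6(l) covers 5:m
7(h) covers 6:l
8(l) covers 7:h
floor of heap: 0:i, 3:h
completions by unplaced set U, small U first (add the entries for U minus each lowest piece of U):
  |U|=1: {8}:1
  |U|=2: {7,8}:1
  |U|=3: {6,7,8}:1
  |U|=4: {5,6,7,8}:1
  |U|=5: {2,5,6,7,8}:1  {4,5,6,7,8}:1
  |U|=6: {1,2,5,6,7,8}:1  {2,4,5,6,7,8}:2  {3,4,5,6,7,8}:1
  |U|=7: {0,1,2,5,6,7,8}:1  {1,2,4,5,6,7,8}:3  {2,3,4,5,6,7,8}:3
  start at 0(i): 6
  start at 3(h): 4
sum over floor = 10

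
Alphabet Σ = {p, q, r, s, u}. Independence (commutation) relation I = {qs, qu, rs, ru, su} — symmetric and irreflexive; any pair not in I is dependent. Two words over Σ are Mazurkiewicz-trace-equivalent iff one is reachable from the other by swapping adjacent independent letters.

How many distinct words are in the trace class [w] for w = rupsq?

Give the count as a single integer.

drop 0:r onto floor
drop 1:u onto floor
drop 2:p onto {0:r, 1:u}
drop 3:s onto {2:p}
drop 4:q onto {2:p}
ground layer = {0:r, 1:u}
drop-orders for the pieces not yet dropped (sum over which currently-grounded one goes next):
  1 to go: {3} 1  {4} 1
  2 to go: {3,4} 2
  3 to go: {2,3,4} 2
  if 0:r drops first: 2 orders
  if 1:u drops first: 2 orders
heap linearizations: 4

4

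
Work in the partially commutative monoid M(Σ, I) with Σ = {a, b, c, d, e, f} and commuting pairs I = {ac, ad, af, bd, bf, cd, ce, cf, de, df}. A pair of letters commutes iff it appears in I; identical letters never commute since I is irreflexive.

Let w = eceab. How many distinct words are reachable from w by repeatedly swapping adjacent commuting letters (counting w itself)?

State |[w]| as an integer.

4

piece 0:e — minimal
piece 1:c — minimal
piece 2:e rests on {0:e}
piece 3:a rests on {2:e}
piece 4:b rests on {1:c, 3:a}
minimal pieces: {0:e, 1:c}
ways to finish when only these pieces remain (= sum over removing one remaining piece with nothing left below it):
  1 left: {4}→1
  2 left: {1,4}→1  {3,4}→1
  3 left: {1,3,4}→2  {2,3,4}→1
  placing 0:e first → 3 extensions
  placing 1:c first → 1 extensions
total linear extensions = 4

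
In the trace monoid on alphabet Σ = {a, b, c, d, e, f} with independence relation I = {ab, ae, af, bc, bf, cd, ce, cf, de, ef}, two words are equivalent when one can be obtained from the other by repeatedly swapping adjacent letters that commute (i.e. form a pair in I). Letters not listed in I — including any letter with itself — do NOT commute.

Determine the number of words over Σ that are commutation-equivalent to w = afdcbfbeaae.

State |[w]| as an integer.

0(a) covers ∅
1(f) covers ∅
2(d) covers 0:a, 1:f
3(c) covers 0:a
4(b) covers 2:d
5(f) covers 2:d
6(b) covers 4:b
7(e) covers 6:b
8(a) covers 2:d, 3:c
9(a) covers 8:a
10(e) covers 7:e
floor of heap: 0:a, 1:f
completions by unplaced set U, small U first (add the entries for U minus each lowest piece of U):
  |U|=1: {5}:1  {9}:1  {10}:1
  |U|=2: {5,9}:2  {5,10}:2  {7,10}:1  {8,9}:1  {9,10}:2
  |U|=3: {3,8,9}:1  {5,7,10}:3  {5,8,9}:3  {5,9,10}:6  {6,7,10}:1  {7,9,10}:3  {8,9,10}:3
  |U|=4: {3,5,8,9}:4  {3,8,9,10}:4  {4,6,7,10}:1  {5,6,7,10}:4  {5,7,9,10}:12  {5,8,9,10}:12  {6,7,9,10}:4  {7,8,9,10}:6
  |U|=5: {3,5,8,9,10}:20  {3,7,8,9,10}:10  {4,5,6,7,10}:5  {4,6,7,9,10}:5  {5,6,7,9,10}:20  {5,7,8,9,10}:30  {6,7,8,9,10}:10
  |U|=6: {3,5,7,8,9,10}:60  {3,6,7,8,9,10}:20  {4,5,6,7,9,10}:30  {4,6,7,8,9,10}:15  {5,6,7,8,9,10}:60
  |U|=7: {3,4,6,7,8,9,10}:35  {3,5,6,7,8,9,10}:140  {4,5,6,7,8,9,10}:105
  |U|=8: {2,4,5,6,7,8,9,10}:105  {3,4,5,6,7,8,9,10}:280
  |U|=9: {1,2,4,5,6,7,8,9,10}:105  {2,3,4,5,6,7,8,9,10}:385
  start at 0(a): 490
  start at 1(f): 385
sum over floor = 875

875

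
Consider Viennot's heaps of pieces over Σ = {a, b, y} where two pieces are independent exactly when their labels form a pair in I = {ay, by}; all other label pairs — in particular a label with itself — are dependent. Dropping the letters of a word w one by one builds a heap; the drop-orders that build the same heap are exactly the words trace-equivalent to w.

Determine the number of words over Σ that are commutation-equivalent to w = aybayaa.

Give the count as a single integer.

#0=a has no predecessor
#1=y has no predecessor
#2=b depends on [0:a]
#3=a depends on [2:b]
#4=y depends on [1:y]
#5=a depends on [3:a]
#6=a depends on [5:a]
sources: [0:a, 1:y]
N(rest) = Σ N(rest − s) over sources s of rest; N(one piece) = 1:
  size 1 → [4]=1  [6]=1
  size 2 → [1,4]=1  [4,6]=2  [5,6]=1
  size 3 → [1,4,6]=3  [3,5,6]=1  [4,5,6]=3
  size 4 → [1,4,5,6]=6  [2,3,5,6]=1  [3,4,5,6]=4
  size 5 → [0,2,3,5,6]=1  [1,3,4,5,6]=10  [2,3,4,5,6]=5
  first=0(a) contributes 15
  first=1(y) contributes 6
|[w]| = 21

21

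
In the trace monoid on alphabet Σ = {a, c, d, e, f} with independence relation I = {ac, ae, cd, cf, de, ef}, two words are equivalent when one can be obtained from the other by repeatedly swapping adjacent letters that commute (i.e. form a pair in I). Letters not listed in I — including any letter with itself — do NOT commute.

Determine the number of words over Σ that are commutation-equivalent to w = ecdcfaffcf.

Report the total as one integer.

210

0(e) covers ∅
1(c) covers 0:e
2(d) covers ∅
3(c) covers 1:c
4(f) covers 2:d
5(a) covers 4:f
6(f) covers 5:a
7(f) covers 6:f
8(c) covers 3:c
9(f) covers 7:f
floor of heap: 0:e, 2:d
completions by unplaced set U, small U first (add the entries for U minus each lowest piece of U):
  |U|=1: {8}:1  {9}:1
  |U|=2: {3,8}:1  {7,9}:1  {8,9}:2
  |U|=3: {1,3,8}:1  {3,8,9}:3  {6,7,9}:1  {7,8,9}:3
  |U|=4: {0,1,3,8}:1  {1,3,8,9}:4  {3,7,8,9}:6  {5,6,7,9}:1  {6,7,8,9}:4
  |U|=5: {0,1,3,8,9}:5  {1,3,7,8,9}:10  {3,6,7,8,9}:10  {4,5,6,7,9}:1  {5,6,7,8,9}:5
  |U|=6: {0,1,3,7,8,9}:15  {1,3,6,7,8,9}:20  {2,4,5,6,7,9}:1  {3,5,6,7,8,9}:15  {4,5,6,7,8,9}:6
  |U|=7: {0,1,3,6,7,8,9}:35  {1,3,5,6,7,8,9}:35  {2,4,5,6,7,8,9}:7  {3,4,5,6,7,8,9}:21
  |U|=8: {0,1,3,5,6,7,8,9}:70  {1,3,4,5,6,7,8,9}:56  {2,3,4,5,6,7,8,9}:28
  start at 0(e): 84
  start at 2(d): 126
sum over floor = 210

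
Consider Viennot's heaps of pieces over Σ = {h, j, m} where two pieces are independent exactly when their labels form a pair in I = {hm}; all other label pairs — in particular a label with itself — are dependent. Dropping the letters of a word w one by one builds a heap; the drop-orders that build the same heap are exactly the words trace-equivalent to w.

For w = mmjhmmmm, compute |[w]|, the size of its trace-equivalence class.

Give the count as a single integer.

5

0(m) covers ∅
1(m) covers 0:m
2(j) covers 1:m
3(h) covers 2:j
4(m) covers 2:j
5(m) covers 4:m
6(m) covers 5:m
7(m) covers 6:m
floor of heap: 0:m
completions by unplaced set U, small U first (add the entries for U minus each lowest piece of U):
  |U|=1: {3}:1  {7}:1
  |U|=2: {3,7}:2  {6,7}:1
  |U|=3: {3,6,7}:3  {5,6,7}:1
  |U|=4: {3,5,6,7}:4  {4,5,6,7}:1
  |U|=5: {3,4,5,6,7}:5
  |U|=6: {2,3,4,5,6,7}:5
  start at 0(m): 5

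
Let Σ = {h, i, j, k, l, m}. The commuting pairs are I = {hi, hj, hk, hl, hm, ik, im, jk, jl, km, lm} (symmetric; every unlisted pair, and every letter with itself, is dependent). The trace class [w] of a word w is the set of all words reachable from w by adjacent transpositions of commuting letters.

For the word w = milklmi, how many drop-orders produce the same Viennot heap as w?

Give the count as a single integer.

21

piece 0:m — minimal
piece 1:i — minimal
piece 2:l rests on {1:i}
piece 3:k rests on {2:l}
piece 4:l rests on {3:k}
piece 5:m rests on {0:m}
piece 6:i rests on {4:l}
minimal pieces: {0:m, 1:i}
ways to finish when only these pieces remain (= sum over removing one remaining piece with nothing left below it):
  1 left: {5}→1  {6}→1
  2 left: {0,5}→1  {4,6}→1  {5,6}→2
  3 left: {0,5,6}→3  {3,4,6}→1  {4,5,6}→3
  4 left: {0,4,5,6}→6  {2,3,4,6}→1  {3,4,5,6}→4
  5 left: {0,3,4,5,6}→10  {1,2,3,4,6}→1  {2,3,4,5,6}→5
  placing 0:m first → 6 extensions
  placing 1:i first → 15 extensions
total linear extensions = 21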